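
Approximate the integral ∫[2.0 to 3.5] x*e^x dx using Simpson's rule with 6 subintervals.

f(x) = x*e^x
a = 2.0, b = 3.5, n = 6
h = (b - a)/n = 0.250000

Simpson's rule: (h/3)[f(x₀) + 4f(x₁) + 2f(x₂) + ... + f(xₙ)]

x_0 = 2.0000, f(x_0) = 14.778112, coefficient = 1
x_1 = 2.2500, f(x_1) = 21.347406, coefficient = 4
x_2 = 2.5000, f(x_2) = 30.456235, coefficient = 2
x_3 = 2.7500, f(x_3) = 43.017238, coefficient = 4
x_4 = 3.0000, f(x_4) = 60.256611, coefficient = 2
x_5 = 3.2500, f(x_5) = 83.818605, coefficient = 4
x_6 = 3.5000, f(x_6) = 115.904082, coefficient = 1

I ≈ (0.250000/3) × 904.840878 = 75.403406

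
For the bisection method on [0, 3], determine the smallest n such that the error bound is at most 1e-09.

We need (b-a)/2^n ≤ 1e-09
(3 - 0)/2^n ≤ 1e-09
3/2^n ≤ 1e-09
2^n ≥ 3000000000
n ≥ log₂(3000000000) = 31.48
n ≥ 32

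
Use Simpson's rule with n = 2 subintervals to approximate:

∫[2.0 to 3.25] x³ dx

f(x) = x³
a = 2.0, b = 3.25, n = 2
h = (b - a)/n = 0.625000

Simpson's rule: (h/3)[f(x₀) + 4f(x₁) + 2f(x₂) + ... + f(xₙ)]

x_0 = 2.0000, f(x_0) = 8.000000, coefficient = 1
x_1 = 2.6250, f(x_1) = 18.087891, coefficient = 4
x_2 = 3.2500, f(x_2) = 34.328125, coefficient = 1

I ≈ (0.625000/3) × 114.679688 = 23.891602
Exact value: 23.891602
Error: 0.000000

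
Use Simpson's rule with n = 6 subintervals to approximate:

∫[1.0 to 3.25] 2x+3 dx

f(x) = 2x+3
a = 1.0, b = 3.25, n = 6
h = (b - a)/n = 0.375000

Simpson's rule: (h/3)[f(x₀) + 4f(x₁) + 2f(x₂) + ... + f(xₙ)]

x_0 = 1.0000, f(x_0) = 5.000000, coefficient = 1
x_1 = 1.3750, f(x_1) = 5.750000, coefficient = 4
x_2 = 1.7500, f(x_2) = 6.500000, coefficient = 2
x_3 = 2.1250, f(x_3) = 7.250000, coefficient = 4
x_4 = 2.5000, f(x_4) = 8.000000, coefficient = 2
x_5 = 2.8750, f(x_5) = 8.750000, coefficient = 4
x_6 = 3.2500, f(x_6) = 9.500000, coefficient = 1

I ≈ (0.375000/3) × 130.500000 = 16.312500
Exact value: 16.312500
Error: 0.000000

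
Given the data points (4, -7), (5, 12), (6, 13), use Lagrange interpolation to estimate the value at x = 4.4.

Lagrange interpolation formula:
P(x) = Σ yᵢ × Lᵢ(x)
where Lᵢ(x) = Π_{j≠i} (x - xⱼ)/(xᵢ - xⱼ)

L_0(4.4) = (4.4 - 5)/(4 - 5) × (4.4 - 6)/(4 - 6) = 0.480000
L_1(4.4) = (4.4 - 4)/(5 - 4) × (4.4 - 6)/(5 - 6) = 0.640000
L_2(4.4) = (4.4 - 4)/(6 - 4) × (4.4 - 5)/(6 - 5) = -0.120000

P(4.4) = (-7)×L_0(4.4) + 12×L_1(4.4) + 13×L_2(4.4)
P(4.4) = 2.760000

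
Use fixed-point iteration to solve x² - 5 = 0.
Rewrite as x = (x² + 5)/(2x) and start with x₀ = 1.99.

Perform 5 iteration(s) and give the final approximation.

Equation: x² - 5 = 0
Fixed-point form: x = (x² + 5)/(2x)
x₀ = 1.99

x_1 = g(1.990000) = 2.251281
x_2 = g(2.251281) = 2.236119
x_3 = g(2.236119) = 2.236068
x_4 = g(2.236068) = 2.236068
x_5 = g(2.236068) = 2.236068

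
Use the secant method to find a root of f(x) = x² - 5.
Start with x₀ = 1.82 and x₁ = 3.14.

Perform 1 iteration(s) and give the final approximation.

f(x) = x² - 5
x₀ = 1.82, x₁ = 3.14

Secant formula: x_{n+1} = x_n - f(x_n)(x_n - x_{n-1})/(f(x_n) - f(x_{n-1}))

Iteration 1:
  f(1.820000) = -1.687600
  f(3.140000) = 4.859600
  x_2 = 3.140000 - 4.859600×(3.140000 - 1.820000)/(4.859600 - (-1.687600))
       = 2.160242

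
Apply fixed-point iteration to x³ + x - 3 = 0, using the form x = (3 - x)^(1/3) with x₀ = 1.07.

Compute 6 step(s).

Equation: x³ + x - 3 = 0
Fixed-point form: x = (3 - x)^(1/3)
x₀ = 1.07

x_1 = g(1.070000) = 1.245047
x_2 = g(1.245047) = 1.206207
x_3 = g(1.206207) = 1.215041
x_4 = g(1.215041) = 1.213043
x_5 = g(1.213043) = 1.213495
x_6 = g(1.213495) = 1.213393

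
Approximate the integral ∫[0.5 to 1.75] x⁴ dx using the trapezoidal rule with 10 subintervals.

f(x) = x⁴
a = 0.5, b = 1.75, n = 10
h = (b - a)/n = 0.125000

Trapezoidal rule: (h/2)[f(x₀) + 2f(x₁) + 2f(x₂) + ... + f(xₙ)]

x_0 = 0.5000, f(x_0) = 0.062500, coefficient = 1
x_1 = 0.6250, f(x_1) = 0.152588, coefficient = 2
x_2 = 0.7500, f(x_2) = 0.316406, coefficient = 2
x_3 = 0.8750, f(x_3) = 0.586182, coefficient = 2
x_4 = 1.0000, f(x_4) = 1.000000, coefficient = 2
x_5 = 1.1250, f(x_5) = 1.601807, coefficient = 2
x_6 = 1.2500, f(x_6) = 2.441406, coefficient = 2
x_7 = 1.3750, f(x_7) = 3.574463, coefficient = 2
x_8 = 1.5000, f(x_8) = 5.062500, coefficient = 2
x_9 = 1.6250, f(x_9) = 6.972900, coefficient = 2
x_10 = 1.7500, f(x_10) = 9.378906, coefficient = 1

I ≈ (0.125000/2) × 52.857910 = 3.303619
Exact value: 3.276367
Error: 0.027252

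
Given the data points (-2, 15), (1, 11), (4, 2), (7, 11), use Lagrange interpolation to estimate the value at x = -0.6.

Lagrange interpolation formula:
P(x) = Σ yᵢ × Lᵢ(x)
where Lᵢ(x) = Π_{j≠i} (x - xⱼ)/(xᵢ - xⱼ)

L_0(-0.6) = (-0.6 - 1)/(-2 - 1) × (-0.6 - 4)/(-2 - 4) × (-0.6 - 7)/(-2 - 7) = 0.345284
L_1(-0.6) = (-0.6 - (-2))/(1 - (-2)) × (-0.6 - 4)/(1 - 4) × (-0.6 - 7)/(1 - 7) = 0.906370
L_2(-0.6) = (-0.6 - (-2))/(4 - (-2)) × (-0.6 - 1)/(4 - 1) × (-0.6 - 7)/(4 - 7) = -0.315259
L_3(-0.6) = (-0.6 - (-2))/(7 - (-2)) × (-0.6 - 1)/(7 - 1) × (-0.6 - 4)/(7 - 4) = 0.063605

P(-0.6) = 15×L_0(-0.6) + 11×L_1(-0.6) + 2×L_2(-0.6) + 11×L_3(-0.6)
P(-0.6) = 15.218469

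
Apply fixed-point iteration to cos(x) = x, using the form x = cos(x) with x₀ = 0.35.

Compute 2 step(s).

Equation: cos(x) = x
Fixed-point form: x = cos(x)
x₀ = 0.35

x_1 = g(0.350000) = 0.939373
x_2 = g(0.939373) = 0.590294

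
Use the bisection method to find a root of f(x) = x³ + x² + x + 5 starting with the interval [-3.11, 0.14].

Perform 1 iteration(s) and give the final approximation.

f(x) = x³ + x² + x + 5
Initial interval: [-3.11, 0.14]

Iteration 1:
  c_1 = (-3.110000 + 0.140000)/2 = -1.485000
  f(c_1) = f(-1.485000) = 2.445466
  f(a) × f(c) < 0, new interval: [-3.110000, -1.485000]

After 1 iteration(s), the approximation is c_1 = -1.485000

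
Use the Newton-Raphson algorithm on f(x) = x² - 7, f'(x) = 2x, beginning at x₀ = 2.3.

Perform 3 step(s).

f(x) = x² - 7
f'(x) = 2x
x₀ = 2.3

Newton-Raphson formula: x_{n+1} = x_n - f(x_n)/f'(x_n)

Iteration 1:
  f(2.300000) = -1.710000
  f'(2.300000) = 4.600000
  x_1 = 2.300000 - (-1.710000)/4.600000 = 2.671739
Iteration 2:
  f(2.671739) = 0.138190
  f'(2.671739) = 5.343478
  x_2 = 2.671739 - 0.138190/5.343478 = 2.645878
Iteration 3:
  f(2.645878) = 0.000669
  f'(2.645878) = 5.291755
  x_3 = 2.645878 - 0.000669/5.291755 = 2.645751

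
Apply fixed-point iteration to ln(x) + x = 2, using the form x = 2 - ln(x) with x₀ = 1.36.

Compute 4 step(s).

Equation: ln(x) + x = 2
Fixed-point form: x = 2 - ln(x)
x₀ = 1.36

x_1 = g(1.360000) = 1.692515
x_2 = g(1.692515) = 1.473784
x_3 = g(1.473784) = 1.612167
x_4 = g(1.612167) = 1.522421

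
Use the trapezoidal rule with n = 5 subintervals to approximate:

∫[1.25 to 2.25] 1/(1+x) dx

f(x) = 1/(1+x)
a = 1.25, b = 2.25, n = 5
h = (b - a)/n = 0.200000

Trapezoidal rule: (h/2)[f(x₀) + 2f(x₁) + 2f(x₂) + ... + f(xₙ)]

x_0 = 1.2500, f(x_0) = 0.444444, coefficient = 1
x_1 = 1.4500, f(x_1) = 0.408163, coefficient = 2
x_2 = 1.6500, f(x_2) = 0.377358, coefficient = 2
x_3 = 1.8500, f(x_3) = 0.350877, coefficient = 2
x_4 = 2.0500, f(x_4) = 0.327869, coefficient = 2
x_5 = 2.2500, f(x_5) = 0.307692, coefficient = 1

I ≈ (0.200000/2) × 3.680672 = 0.368067
Exact value: 0.367725
Error: 0.000342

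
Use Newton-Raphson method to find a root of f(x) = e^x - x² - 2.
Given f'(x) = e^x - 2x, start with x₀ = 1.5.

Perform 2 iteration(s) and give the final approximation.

f(x) = e^x - x² - 2
f'(x) = e^x - 2x
x₀ = 1.5

Newton-Raphson formula: x_{n+1} = x_n - f(x_n)/f'(x_n)

Iteration 1:
  f(1.500000) = 0.231689
  f'(1.500000) = 1.481689
  x_1 = 1.500000 - 0.231689/1.481689 = 1.343632
Iteration 2:
  f(1.343632) = 0.027592
  f'(1.343632) = 1.145675
  x_2 = 1.343632 - 0.027592/1.145675 = 1.319548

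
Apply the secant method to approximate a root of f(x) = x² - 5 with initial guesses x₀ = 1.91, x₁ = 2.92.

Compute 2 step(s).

f(x) = x² - 5
x₀ = 1.91, x₁ = 2.92

Secant formula: x_{n+1} = x_n - f(x_n)(x_n - x_{n-1})/(f(x_n) - f(x_{n-1}))

Iteration 1:
  f(1.910000) = -1.351900
  f(2.920000) = 3.526400
  x_2 = 2.920000 - 3.526400×(2.920000 - 1.910000)/(3.526400 - (-1.351900))
       = 2.189896
Iteration 2:
  f(2.920000) = 3.526400
  f(2.189896) = -0.204353
  x_3 = 2.189896 - (-0.204353)×(2.189896 - 2.920000)/(-0.204353 - 3.526400)
       = 2.229888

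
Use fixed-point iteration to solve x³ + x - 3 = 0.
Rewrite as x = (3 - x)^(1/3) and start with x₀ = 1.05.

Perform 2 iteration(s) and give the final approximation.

Equation: x³ + x - 3 = 0
Fixed-point form: x = (3 - x)^(1/3)
x₀ = 1.05

x_1 = g(1.050000) = 1.249333
x_2 = g(1.249333) = 1.205224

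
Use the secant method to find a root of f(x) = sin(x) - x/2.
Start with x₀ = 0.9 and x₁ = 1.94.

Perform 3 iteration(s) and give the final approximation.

f(x) = sin(x) - x/2
x₀ = 0.9, x₁ = 1.94

Secant formula: x_{n+1} = x_n - f(x_n)(x_n - x_{n-1})/(f(x_n) - f(x_{n-1}))

Iteration 1:
  f(0.900000) = 0.333327
  f(1.940000) = -0.037385
  x_2 = 1.940000 - (-0.037385)×(1.940000 - 0.900000)/(-0.037385 - 0.333327)
       = 1.835120
Iteration 2:
  f(1.940000) = -0.037385
  f(1.835120) = 0.047710
  x_3 = 1.835120 - 0.047710×(1.835120 - 1.940000)/(0.047710 - (-0.037385))
       = 1.893922
Iteration 3:
  f(1.835120) = 0.047710
  f(1.893922) = 0.001286
  x_4 = 1.893922 - 0.001286×(1.893922 - 1.835120)/(0.001286 - 0.047710)
       = 1.895552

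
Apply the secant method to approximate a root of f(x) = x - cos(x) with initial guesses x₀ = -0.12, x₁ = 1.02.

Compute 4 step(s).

f(x) = x - cos(x)
x₀ = -0.12, x₁ = 1.02

Secant formula: x_{n+1} = x_n - f(x_n)(x_n - x_{n-1})/(f(x_n) - f(x_{n-1}))

Iteration 1:
  f(-0.120000) = -1.112809
  f(1.020000) = 0.496634
  x_2 = 1.020000 - 0.496634×(1.020000 - (-0.120000))/(0.496634 - (-1.112809))
       = 0.668224
Iteration 2:
  f(1.020000) = 0.496634
  f(0.668224) = -0.116699
  x_3 = 0.668224 - (-0.116699)×(0.668224 - 1.020000)/(-0.116699 - 0.496634)
       = 0.735157
Iteration 3:
  f(0.668224) = -0.116699
  f(0.735157) = -0.006569
  x_4 = 0.735157 - (-0.006569)×(0.735157 - 0.668224)/(-0.006569 - (-0.116699))
       = 0.739149
Iteration 4:
  f(0.735157) = -0.006569
  f(0.739149) = 0.000107
  x_5 = 0.739149 - 0.000107×(0.739149 - 0.735157)/(0.000107 - (-0.006569))
       = 0.739085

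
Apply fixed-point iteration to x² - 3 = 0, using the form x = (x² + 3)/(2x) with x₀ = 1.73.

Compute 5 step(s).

Equation: x² - 3 = 0
Fixed-point form: x = (x² + 3)/(2x)
x₀ = 1.73

x_1 = g(1.730000) = 1.732052
x_2 = g(1.732052) = 1.732051
x_3 = g(1.732051) = 1.732051
x_4 = g(1.732051) = 1.732051
x_5 = g(1.732051) = 1.732051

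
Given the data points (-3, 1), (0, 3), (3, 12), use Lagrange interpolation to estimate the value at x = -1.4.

Lagrange interpolation formula:
P(x) = Σ yᵢ × Lᵢ(x)
where Lᵢ(x) = Π_{j≠i} (x - xⱼ)/(xᵢ - xⱼ)

L_0(-1.4) = (-1.4 - 0)/(-3 - 0) × (-1.4 - 3)/(-3 - 3) = 0.342222
L_1(-1.4) = (-1.4 - (-3))/(0 - (-3)) × (-1.4 - 3)/(0 - 3) = 0.782222
L_2(-1.4) = (-1.4 - (-3))/(3 - (-3)) × (-1.4 - 0)/(3 - 0) = -0.124444

P(-1.4) = 1×L_0(-1.4) + 3×L_1(-1.4) + 12×L_2(-1.4)
P(-1.4) = 1.195556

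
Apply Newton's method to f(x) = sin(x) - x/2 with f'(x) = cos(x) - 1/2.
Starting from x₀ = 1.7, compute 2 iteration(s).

f(x) = sin(x) - x/2
f'(x) = cos(x) - 1/2
x₀ = 1.7

Newton-Raphson formula: x_{n+1} = x_n - f(x_n)/f'(x_n)

Iteration 1:
  f(1.700000) = 0.141665
  f'(1.700000) = -0.628844
  x_1 = 1.700000 - 0.141665/(-0.628844) = 1.925278
Iteration 2:
  f(1.925278) = -0.024812
  f'(1.925278) = -0.847104
  x_2 = 1.925278 - (-0.024812)/(-0.847104) = 1.895987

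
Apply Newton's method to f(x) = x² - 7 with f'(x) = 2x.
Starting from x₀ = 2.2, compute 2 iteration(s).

f(x) = x² - 7
f'(x) = 2x
x₀ = 2.2

Newton-Raphson formula: x_{n+1} = x_n - f(x_n)/f'(x_n)

Iteration 1:
  f(2.200000) = -2.160000
  f'(2.200000) = 4.400000
  x_1 = 2.200000 - (-2.160000)/4.400000 = 2.690909
Iteration 2:
  f(2.690909) = 0.240992
  f'(2.690909) = 5.381818
  x_2 = 2.690909 - 0.240992/5.381818 = 2.646130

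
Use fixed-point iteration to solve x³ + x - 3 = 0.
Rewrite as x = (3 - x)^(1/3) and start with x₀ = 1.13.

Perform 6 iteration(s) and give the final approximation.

Equation: x³ + x - 3 = 0
Fixed-point form: x = (3 - x)^(1/3)
x₀ = 1.13

x_1 = g(1.130000) = 1.232009
x_2 = g(1.232009) = 1.209187
x_3 = g(1.209187) = 1.214367
x_4 = g(1.214367) = 1.213195
x_5 = g(1.213195) = 1.213461
x_6 = g(1.213461) = 1.213401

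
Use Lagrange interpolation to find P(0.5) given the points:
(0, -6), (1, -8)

Lagrange interpolation formula:
P(x) = Σ yᵢ × Lᵢ(x)
where Lᵢ(x) = Π_{j≠i} (x - xⱼ)/(xᵢ - xⱼ)

L_0(0.5) = (0.5 - 1)/(0 - 1) = 0.500000
L_1(0.5) = (0.5 - 0)/(1 - 0) = 0.500000

P(0.5) = (-6)×L_0(0.5) + (-8)×L_1(0.5)
P(0.5) = -7.000000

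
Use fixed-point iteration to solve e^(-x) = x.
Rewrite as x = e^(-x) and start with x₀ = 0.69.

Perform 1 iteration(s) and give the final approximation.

Equation: e^(-x) = x
Fixed-point form: x = e^(-x)
x₀ = 0.69

x_1 = g(0.690000) = 0.501576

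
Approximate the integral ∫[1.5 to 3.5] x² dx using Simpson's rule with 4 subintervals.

f(x) = x²
a = 1.5, b = 3.5, n = 4
h = (b - a)/n = 0.500000

Simpson's rule: (h/3)[f(x₀) + 4f(x₁) + 2f(x₂) + ... + f(xₙ)]

x_0 = 1.5000, f(x_0) = 2.250000, coefficient = 1
x_1 = 2.0000, f(x_1) = 4.000000, coefficient = 4
x_2 = 2.5000, f(x_2) = 6.250000, coefficient = 2
x_3 = 3.0000, f(x_3) = 9.000000, coefficient = 4
x_4 = 3.5000, f(x_4) = 12.250000, coefficient = 1

I ≈ (0.500000/3) × 79.000000 = 13.166667
Exact value: 13.166667
Error: 0.000000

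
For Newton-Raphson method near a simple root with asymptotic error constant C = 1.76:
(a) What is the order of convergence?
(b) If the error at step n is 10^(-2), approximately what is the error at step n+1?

(a) Newton-Raphson has quadratic (order 2) convergence near simple roots.
    This means |e_{n+1}| ≈ C|e_n|².

(b) With |e_n| = 10^(-2) and C = 1.76:
    |e_{n+1}| ≈ 1.76 × (10^(-2))² = 1.76 × 10^(-4)

(a) 2 (quadratic); (b) |e_{n+1}| ≈ 1.760e-04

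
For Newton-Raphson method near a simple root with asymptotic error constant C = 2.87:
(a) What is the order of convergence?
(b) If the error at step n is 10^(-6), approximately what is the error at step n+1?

(a) Newton-Raphson has quadratic (order 2) convergence near simple roots.
    This means |e_{n+1}| ≈ C|e_n|².

(b) With |e_n| = 10^(-6) and C = 2.87:
    |e_{n+1}| ≈ 2.87 × (10^(-6))² = 2.87 × 10^(-12)

(a) 2 (quadratic); (b) |e_{n+1}| ≈ 2.870e-12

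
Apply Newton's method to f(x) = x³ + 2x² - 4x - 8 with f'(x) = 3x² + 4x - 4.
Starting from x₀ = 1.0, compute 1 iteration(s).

f(x) = x³ + 2x² - 4x - 8
f'(x) = 3x² + 4x - 4
x₀ = 1.0

Newton-Raphson formula: x_{n+1} = x_n - f(x_n)/f'(x_n)

Iteration 1:
  f(1.000000) = -9.000000
  f'(1.000000) = 3.000000
  x_1 = 1.000000 - (-9.000000)/3.000000 = 4.000000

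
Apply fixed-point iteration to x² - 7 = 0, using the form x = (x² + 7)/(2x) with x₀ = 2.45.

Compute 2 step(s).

Equation: x² - 7 = 0
Fixed-point form: x = (x² + 7)/(2x)
x₀ = 2.45

x_1 = g(2.450000) = 2.653571
x_2 = g(2.653571) = 2.645763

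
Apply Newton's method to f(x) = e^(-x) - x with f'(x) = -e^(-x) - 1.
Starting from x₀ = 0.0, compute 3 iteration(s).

f(x) = e^(-x) - x
f'(x) = -e^(-x) - 1
x₀ = 0.0

Newton-Raphson formula: x_{n+1} = x_n - f(x_n)/f'(x_n)

Iteration 1:
  f(0.000000) = 1.000000
  f'(0.000000) = -2.000000
  x_1 = 0.000000 - 1.000000/(-2.000000) = 0.500000
Iteration 2:
  f(0.500000) = 0.106531
  f'(0.500000) = -1.606531
  x_2 = 0.500000 - 0.106531/(-1.606531) = 0.566311
Iteration 3:
  f(0.566311) = 0.001305
  f'(0.566311) = -1.567616
  x_3 = 0.566311 - 0.001305/(-1.567616) = 0.567143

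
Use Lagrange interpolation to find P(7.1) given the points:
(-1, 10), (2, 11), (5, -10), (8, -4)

Lagrange interpolation formula:
P(x) = Σ yᵢ × Lᵢ(x)
where Lᵢ(x) = Π_{j≠i} (x - xⱼ)/(xᵢ - xⱼ)

L_0(7.1) = (7.1 - 2)/(-1 - 2) × (7.1 - 5)/(-1 - 5) × (7.1 - 8)/(-1 - 8) = 0.059500
L_1(7.1) = (7.1 - (-1))/(2 - (-1)) × (7.1 - 5)/(2 - 5) × (7.1 - 8)/(2 - 8) = -0.283500
L_2(7.1) = (7.1 - (-1))/(5 - (-1)) × (7.1 - 2)/(5 - 2) × (7.1 - 8)/(5 - 8) = 0.688500
L_3(7.1) = (7.1 - (-1))/(8 - (-1)) × (7.1 - 2)/(8 - 2) × (7.1 - 5)/(8 - 5) = 0.535500

P(7.1) = 10×L_0(7.1) + 11×L_1(7.1) + (-10)×L_2(7.1) + (-4)×L_3(7.1)
P(7.1) = -11.550500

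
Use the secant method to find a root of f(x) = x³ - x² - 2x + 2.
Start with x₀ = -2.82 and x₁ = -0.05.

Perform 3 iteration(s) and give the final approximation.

f(x) = x³ - x² - 2x + 2
x₀ = -2.82, x₁ = -0.05

Secant formula: x_{n+1} = x_n - f(x_n)(x_n - x_{n-1})/(f(x_n) - f(x_{n-1}))

Iteration 1:
  f(-2.820000) = -22.738168
  f(-0.050000) = 2.097375
  x_2 = -0.050000 - 2.097375×(-0.050000 - (-2.820000))/(2.097375 - (-22.738168))
       = -0.283928
Iteration 2:
  f(-0.050000) = 2.097375
  f(-0.283928) = 2.464352
  x_3 = -0.283928 - 2.464352×(-0.283928 - (-0.050000))/(2.464352 - 2.097375)
       = 1.286963
Iteration 3:
  f(-0.283928) = 2.464352
  f(1.286963) = -0.098637
  x_4 = 1.286963 - (-0.098637)×(1.286963 - (-0.283928))/(-0.098637 - 2.464352)
       = 1.226507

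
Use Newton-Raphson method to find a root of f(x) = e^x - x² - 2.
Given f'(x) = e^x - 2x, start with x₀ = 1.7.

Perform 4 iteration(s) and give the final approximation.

f(x) = e^x - x² - 2
f'(x) = e^x - 2x
x₀ = 1.7

Newton-Raphson formula: x_{n+1} = x_n - f(x_n)/f'(x_n)

Iteration 1:
  f(1.700000) = 0.583947
  f'(1.700000) = 2.073947
  x_1 = 1.700000 - 0.583947/2.073947 = 1.418437
Iteration 2:
  f(1.418437) = 0.118695
  f'(1.418437) = 1.293785
  x_2 = 1.418437 - 0.118695/1.293785 = 1.326694
Iteration 3:
  f(1.326694) = 0.008447
  f'(1.326694) = 1.115176
  x_3 = 1.326694 - 0.008447/1.115176 = 1.319119
Iteration 4:
  f(1.319119) = 0.000050
  f'(1.319119) = 1.101888
  x_4 = 1.319119 - 0.000050/1.101888 = 1.319074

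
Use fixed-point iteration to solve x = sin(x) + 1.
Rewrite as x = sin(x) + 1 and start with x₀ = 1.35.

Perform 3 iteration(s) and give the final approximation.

Equation: x = sin(x) + 1
Fixed-point form: x = sin(x) + 1
x₀ = 1.35

x_1 = g(1.350000) = 1.975723
x_2 = g(1.975723) = 1.919131
x_3 = g(1.919131) = 1.939942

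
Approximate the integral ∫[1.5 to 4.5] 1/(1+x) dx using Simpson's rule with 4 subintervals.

f(x) = 1/(1+x)
a = 1.5, b = 4.5, n = 4
h = (b - a)/n = 0.750000

Simpson's rule: (h/3)[f(x₀) + 4f(x₁) + 2f(x₂) + ... + f(xₙ)]

x_0 = 1.5000, f(x_0) = 0.400000, coefficient = 1
x_1 = 2.2500, f(x_1) = 0.307692, coefficient = 4
x_2 = 3.0000, f(x_2) = 0.250000, coefficient = 2
x_3 = 3.7500, f(x_3) = 0.210526, coefficient = 4
x_4 = 4.5000, f(x_4) = 0.181818, coefficient = 1

I ≈ (0.750000/3) × 3.154693 = 0.788673
Exact value: 0.788457
Error: 0.000216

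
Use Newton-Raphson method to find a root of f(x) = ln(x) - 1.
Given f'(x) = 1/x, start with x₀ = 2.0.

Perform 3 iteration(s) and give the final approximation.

f(x) = ln(x) - 1
f'(x) = 1/x
x₀ = 2.0

Newton-Raphson formula: x_{n+1} = x_n - f(x_n)/f'(x_n)

Iteration 1:
  f(2.000000) = -0.306853
  f'(2.000000) = 0.500000
  x_1 = 2.000000 - (-0.306853)/0.500000 = 2.613706
Iteration 2:
  f(2.613706) = -0.039231
  f'(2.613706) = 0.382599
  x_2 = 2.613706 - (-0.039231)/0.382599 = 2.716244
Iteration 3:
  f(2.716244) = -0.000750
  f'(2.716244) = 0.368155
  x_3 = 2.716244 - (-0.000750)/0.368155 = 2.718281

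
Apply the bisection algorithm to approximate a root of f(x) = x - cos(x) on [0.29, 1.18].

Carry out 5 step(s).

f(x) = x - cos(x)
Initial interval: [0.29, 1.18]

Iteration 1:
  c_1 = (0.290000 + 1.180000)/2 = 0.735000
  f(c_1) = f(0.735000) = -0.006831
  f(a) × f(c) ≥ 0, new interval: [0.735000, 1.180000]
Iteration 2:
  c_2 = (0.735000 + 1.180000)/2 = 0.957500
  f(c_2) = f(0.957500) = 0.381934
  f(a) × f(c) < 0, new interval: [0.735000, 0.957500]
Iteration 3:
  c_3 = (0.735000 + 0.957500)/2 = 0.846250
  f(c_3) = f(0.846250) = 0.183454
  f(a) × f(c) < 0, new interval: [0.735000, 0.846250]
Iteration 4:
  c_4 = (0.735000 + 0.846250)/2 = 0.790625
  f(c_4) = f(0.790625) = 0.087224
  f(a) × f(c) < 0, new interval: [0.735000, 0.790625]
Iteration 5:
  c_5 = (0.735000 + 0.790625)/2 = 0.762812
  f(c_5) = f(0.762812) = 0.039917
  f(a) × f(c) < 0, new interval: [0.735000, 0.762812]

After 5 iteration(s), the approximation is c_5 = 0.762812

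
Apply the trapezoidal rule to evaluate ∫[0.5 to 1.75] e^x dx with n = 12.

f(x) = e^x
a = 0.5, b = 1.75, n = 12
h = (b - a)/n = 0.104167

Trapezoidal rule: (h/2)[f(x₀) + 2f(x₁) + 2f(x₂) + ... + f(xₙ)]

x_0 = 0.5000, f(x_0) = 1.648721, coefficient = 1
x_1 = 0.6042, f(x_1) = 1.829727, coefficient = 2
x_2 = 0.7083, f(x_2) = 2.030604, coefficient = 2
x_3 = 0.8125, f(x_3) = 2.253535, coefficient = 2
x_4 = 0.9167, f(x_4) = 2.500940, coefficient = 2
x_5 = 1.0208, f(x_5) = 2.775507, coefficient = 2
x_6 = 1.1250, f(x_6) = 3.080217, coefficient = 2
x_7 = 1.2292, f(x_7) = 3.418380, coefficient = 2
x_8 = 1.3333, f(x_8) = 3.793668, coefficient = 2
x_9 = 1.4375, f(x_9) = 4.210157, coefficient = 2
x_10 = 1.5417, f(x_10) = 4.672371, coefficient = 2
x_11 = 1.6458, f(x_11) = 5.185329, coefficient = 2
x_12 = 1.7500, f(x_12) = 5.754603, coefficient = 1

I ≈ (0.104167/2) × 78.904193 = 4.109593
Exact value: 4.105881
Error: 0.003712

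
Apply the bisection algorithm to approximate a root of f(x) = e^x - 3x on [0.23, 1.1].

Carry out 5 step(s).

f(x) = e^x - 3x
Initial interval: [0.23, 1.1]

Iteration 1:
  c_1 = (0.230000 + 1.100000)/2 = 0.665000
  f(c_1) = f(0.665000) = -0.050509
  f(a) × f(c) < 0, new interval: [0.230000, 0.665000]
Iteration 2:
  c_2 = (0.230000 + 0.665000)/2 = 0.447500
  f(c_2) = f(0.447500) = 0.221896
  f(a) × f(c) ≥ 0, new interval: [0.447500, 0.665000]
Iteration 3:
  c_3 = (0.447500 + 0.665000)/2 = 0.556250
  f(c_3) = f(0.556250) = 0.075370
  f(a) × f(c) ≥ 0, new interval: [0.556250, 0.665000]
Iteration 4:
  c_4 = (0.556250 + 0.665000)/2 = 0.610625
  f(c_4) = f(0.610625) = 0.009707
  f(a) × f(c) ≥ 0, new interval: [0.610625, 0.665000]
Iteration 5:
  c_5 = (0.610625 + 0.665000)/2 = 0.637813
  f(c_5) = f(0.637813) = -0.021101
  f(a) × f(c) < 0, new interval: [0.610625, 0.637813]

After 5 iteration(s), the approximation is c_5 = 0.637813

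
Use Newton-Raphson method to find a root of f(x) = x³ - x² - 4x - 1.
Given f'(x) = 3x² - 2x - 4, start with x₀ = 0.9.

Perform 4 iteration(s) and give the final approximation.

f(x) = x³ - x² - 4x - 1
f'(x) = 3x² - 2x - 4
x₀ = 0.9

Newton-Raphson formula: x_{n+1} = x_n - f(x_n)/f'(x_n)

Iteration 1:
  f(0.900000) = -4.681000
  f'(0.900000) = -3.370000
  x_1 = 0.900000 - (-4.681000)/(-3.370000) = -0.489021
Iteration 2:
  f(-0.489021) = 0.599997
  f'(-0.489021) = -2.304535
  x_2 = -0.489021 - 0.599997/(-2.304535) = -0.228666
Iteration 3:
  f(-0.228666) = -0.149581
  f'(-0.228666) = -3.385804
  x_3 = -0.228666 - (-0.149581)/(-3.385804) = -0.272845
Iteration 4:
  f(-0.272845) = -0.003377
  f'(-0.272845) = -3.230978
  x_4 = -0.272845 - (-0.003377)/(-3.230978) = -0.273890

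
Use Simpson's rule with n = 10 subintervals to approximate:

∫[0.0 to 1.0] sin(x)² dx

f(x) = sin(x)²
a = 0.0, b = 1.0, n = 10
h = (b - a)/n = 0.100000

Simpson's rule: (h/3)[f(x₀) + 4f(x₁) + 2f(x₂) + ... + f(xₙ)]

x_0 = 0.0000, f(x_0) = 0.000000, coefficient = 1
x_1 = 0.1000, f(x_1) = 0.009967, coefficient = 4
x_2 = 0.2000, f(x_2) = 0.039470, coefficient = 2
x_3 = 0.3000, f(x_3) = 0.087332, coefficient = 4
x_4 = 0.4000, f(x_4) = 0.151647, coefficient = 2
x_5 = 0.5000, f(x_5) = 0.229849, coefficient = 4
x_6 = 0.6000, f(x_6) = 0.318821, coefficient = 2
x_7 = 0.7000, f(x_7) = 0.415016, coefficient = 4
x_8 = 0.8000, f(x_8) = 0.514600, coefficient = 2
x_9 = 0.9000, f(x_9) = 0.613601, coefficient = 4
x_10 = 1.0000, f(x_10) = 0.708073, coefficient = 1

I ≈ (0.100000/3) × 8.180208 = 0.272674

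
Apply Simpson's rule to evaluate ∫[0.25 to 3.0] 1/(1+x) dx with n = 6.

f(x) = 1/(1+x)
a = 0.25, b = 3.0, n = 6
h = (b - a)/n = 0.458333

Simpson's rule: (h/3)[f(x₀) + 4f(x₁) + 2f(x₂) + ... + f(xₙ)]

x_0 = 0.2500, f(x_0) = 0.800000, coefficient = 1
x_1 = 0.7083, f(x_1) = 0.585366, coefficient = 4
x_2 = 1.1667, f(x_2) = 0.461538, coefficient = 2
x_3 = 1.6250, f(x_3) = 0.380952, coefficient = 4
x_4 = 2.0833, f(x_4) = 0.324324, coefficient = 2
x_5 = 2.5417, f(x_5) = 0.282353, coefficient = 4
x_6 = 3.0000, f(x_6) = 0.250000, coefficient = 1

I ≈ (0.458333/3) × 7.616410 = 1.163618
Exact value: 1.163151
Error: 0.000467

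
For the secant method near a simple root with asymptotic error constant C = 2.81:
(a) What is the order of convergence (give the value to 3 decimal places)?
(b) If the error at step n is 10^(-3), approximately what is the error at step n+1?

(a) Secant method has superlinear convergence with order φ = (1+√5)/2 ≈ 1.618.
    This means |e_{n+1}| ≈ C|e_n|^1.618.

(b) With |e_n| = 10^(-3) and C = 2.81:
    |e_{n+1}| ≈ 2.81 × (10^(-3))^1.618 = 2.81 × 10^(-4.85)

(a) ≈ 1.618 (golden ratio); (b) |e_{n+1}| ≈ 3.932e-05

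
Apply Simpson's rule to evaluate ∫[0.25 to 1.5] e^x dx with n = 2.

f(x) = e^x
a = 0.25, b = 1.5, n = 2
h = (b - a)/n = 0.625000

Simpson's rule: (h/3)[f(x₀) + 4f(x₁) + 2f(x₂) + ... + f(xₙ)]

x_0 = 0.2500, f(x_0) = 1.284025, coefficient = 1
x_1 = 0.8750, f(x_1) = 2.398875, coefficient = 4
x_2 = 1.5000, f(x_2) = 4.481689, coefficient = 1

I ≈ (0.625000/3) × 15.361216 = 3.200253
Exact value: 3.197664
Error: 0.002590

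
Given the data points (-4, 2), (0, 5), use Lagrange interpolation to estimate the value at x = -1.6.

Lagrange interpolation formula:
P(x) = Σ yᵢ × Lᵢ(x)
where Lᵢ(x) = Π_{j≠i} (x - xⱼ)/(xᵢ - xⱼ)

L_0(-1.6) = (-1.6 - 0)/(-4 - 0) = 0.400000
L_1(-1.6) = (-1.6 - (-4))/(0 - (-4)) = 0.600000

P(-1.6) = 2×L_0(-1.6) + 5×L_1(-1.6)
P(-1.6) = 3.800000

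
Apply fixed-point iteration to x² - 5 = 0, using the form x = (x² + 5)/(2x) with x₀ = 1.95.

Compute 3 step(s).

Equation: x² - 5 = 0
Fixed-point form: x = (x² + 5)/(2x)
x₀ = 1.95

x_1 = g(1.950000) = 2.257051
x_2 = g(2.257051) = 2.236166
x_3 = g(2.236166) = 2.236068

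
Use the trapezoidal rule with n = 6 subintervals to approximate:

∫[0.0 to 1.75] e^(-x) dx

f(x) = e^(-x)
a = 0.0, b = 1.75, n = 6
h = (b - a)/n = 0.291667

Trapezoidal rule: (h/2)[f(x₀) + 2f(x₁) + 2f(x₂) + ... + f(xₙ)]

x_0 = 0.0000, f(x_0) = 1.000000, coefficient = 1
x_1 = 0.2917, f(x_1) = 0.747018, coefficient = 2
x_2 = 0.5833, f(x_2) = 0.558035, coefficient = 2
x_3 = 0.8750, f(x_3) = 0.416862, coefficient = 2
x_4 = 1.1667, f(x_4) = 0.311403, coefficient = 2
x_5 = 1.4583, f(x_5) = 0.232624, coefficient = 2
x_6 = 1.7500, f(x_6) = 0.173774, coefficient = 1

I ≈ (0.291667/2) × 5.705657 = 0.832075
Exact value: 0.826226
Error: 0.005849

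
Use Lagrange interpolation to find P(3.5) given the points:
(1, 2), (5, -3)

Lagrange interpolation formula:
P(x) = Σ yᵢ × Lᵢ(x)
where Lᵢ(x) = Π_{j≠i} (x - xⱼ)/(xᵢ - xⱼ)

L_0(3.5) = (3.5 - 5)/(1 - 5) = 0.375000
L_1(3.5) = (3.5 - 1)/(5 - 1) = 0.625000

P(3.5) = 2×L_0(3.5) + (-3)×L_1(3.5)
P(3.5) = -1.125000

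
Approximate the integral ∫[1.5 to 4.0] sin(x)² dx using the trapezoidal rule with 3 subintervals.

f(x) = sin(x)²
a = 1.5, b = 4.0, n = 3
h = (b - a)/n = 0.833333

Trapezoidal rule: (h/2)[f(x₀) + 2f(x₁) + 2f(x₂) + ... + f(xₙ)]

x_0 = 1.5000, f(x_0) = 0.994996, coefficient = 1
x_1 = 2.3333, f(x_1) = 0.522853, coefficient = 2
x_2 = 3.1667, f(x_2) = 0.000629, coefficient = 2
x_3 = 4.0000, f(x_3) = 0.572750, coefficient = 1

I ≈ (0.833333/2) × 2.614710 = 1.089462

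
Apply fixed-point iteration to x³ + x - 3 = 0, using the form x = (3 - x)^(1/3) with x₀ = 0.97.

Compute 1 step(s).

Equation: x³ + x - 3 = 0
Fixed-point form: x = (3 - x)^(1/3)
x₀ = 0.97

x_1 = g(0.970000) = 1.266189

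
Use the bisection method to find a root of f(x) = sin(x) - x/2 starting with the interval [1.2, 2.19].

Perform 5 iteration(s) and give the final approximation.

f(x) = sin(x) - x/2
Initial interval: [1.2, 2.19]

Iteration 1:
  c_1 = (1.200000 + 2.190000)/2 = 1.695000
  f(c_1) = f(1.695000) = 0.144797
  f(a) × f(c) ≥ 0, new interval: [1.695000, 2.190000]
Iteration 2:
  c_2 = (1.695000 + 2.190000)/2 = 1.942500
  f(c_2) = f(1.942500) = -0.039540
  f(a) × f(c) < 0, new interval: [1.695000, 1.942500]
Iteration 3:
  c_3 = (1.695000 + 1.942500)/2 = 1.818750
  f(c_3) = f(1.818750) = 0.060042
  f(a) × f(c) ≥ 0, new interval: [1.818750, 1.942500]
Iteration 4:
  c_4 = (1.818750 + 1.942500)/2 = 1.880625
  f(c_4) = f(1.880625) = 0.012073
  f(a) × f(c) ≥ 0, new interval: [1.880625, 1.942500]
Iteration 5:
  c_5 = (1.880625 + 1.942500)/2 = 1.911562
  f(c_5) = f(1.911562) = -0.013282
  f(a) × f(c) < 0, new interval: [1.880625, 1.911562]

After 5 iteration(s), the approximation is c_5 = 1.911562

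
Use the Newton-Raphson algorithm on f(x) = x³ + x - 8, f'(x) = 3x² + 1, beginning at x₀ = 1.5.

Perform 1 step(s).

f(x) = x³ + x - 8
f'(x) = 3x² + 1
x₀ = 1.5

Newton-Raphson formula: x_{n+1} = x_n - f(x_n)/f'(x_n)

Iteration 1:
  f(1.500000) = -3.125000
  f'(1.500000) = 7.750000
  x_1 = 1.500000 - (-3.125000)/7.750000 = 1.903226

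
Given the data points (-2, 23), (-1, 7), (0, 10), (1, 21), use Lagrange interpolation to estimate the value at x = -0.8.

Lagrange interpolation formula:
P(x) = Σ yᵢ × Lᵢ(x)
where Lᵢ(x) = Π_{j≠i} (x - xⱼ)/(xᵢ - xⱼ)

L_0(-0.8) = (-0.8 - (-1))/(-2 - (-1)) × (-0.8 - 0)/(-2 - 0) × (-0.8 - 1)/(-2 - 1) = -0.048000
L_1(-0.8) = (-0.8 - (-2))/(-1 - (-2)) × (-0.8 - 0)/(-1 - 0) × (-0.8 - 1)/(-1 - 1) = 0.864000
L_2(-0.8) = (-0.8 - (-2))/(0 - (-2)) × (-0.8 - (-1))/(0 - (-1)) × (-0.8 - 1)/(0 - 1) = 0.216000
L_3(-0.8) = (-0.8 - (-2))/(1 - (-2)) × (-0.8 - (-1))/(1 - (-1)) × (-0.8 - 0)/(1 - 0) = -0.032000

P(-0.8) = 23×L_0(-0.8) + 7×L_1(-0.8) + 10×L_2(-0.8) + 21×L_3(-0.8)
P(-0.8) = 6.432000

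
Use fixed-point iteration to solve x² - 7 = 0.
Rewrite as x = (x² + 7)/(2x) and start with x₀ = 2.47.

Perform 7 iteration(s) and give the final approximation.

Equation: x² - 7 = 0
Fixed-point form: x = (x² + 7)/(2x)
x₀ = 2.47

x_1 = g(2.470000) = 2.652004
x_2 = g(2.652004) = 2.645759
x_3 = g(2.645759) = 2.645751
x_4 = g(2.645751) = 2.645751
x_5 = g(2.645751) = 2.645751
x_6 = g(2.645751) = 2.645751
x_7 = g(2.645751) = 2.645751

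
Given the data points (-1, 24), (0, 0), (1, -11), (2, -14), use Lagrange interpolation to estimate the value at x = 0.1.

Lagrange interpolation formula:
P(x) = Σ yᵢ × Lᵢ(x)
where Lᵢ(x) = Π_{j≠i} (x - xⱼ)/(xᵢ - xⱼ)

L_0(0.1) = (0.1 - 0)/(-1 - 0) × (0.1 - 1)/(-1 - 1) × (0.1 - 2)/(-1 - 2) = -0.028500
L_1(0.1) = (0.1 - (-1))/(0 - (-1)) × (0.1 - 1)/(0 - 1) × (0.1 - 2)/(0 - 2) = 0.940500
L_2(0.1) = (0.1 - (-1))/(1 - (-1)) × (0.1 - 0)/(1 - 0) × (0.1 - 2)/(1 - 2) = 0.104500
L_3(0.1) = (0.1 - (-1))/(2 - (-1)) × (0.1 - 0)/(2 - 0) × (0.1 - 1)/(2 - 1) = -0.016500

P(0.1) = 24×L_0(0.1) + 0×L_1(0.1) + (-11)×L_2(0.1) + (-14)×L_3(0.1)
P(0.1) = -1.602500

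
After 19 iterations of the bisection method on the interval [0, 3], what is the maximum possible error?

Bisection error bound: |error| ≤ (b-a)/2^n
|error| ≤ (3 - 0)/2^19 = 3/2^19
|error| ≤ 0.0000057220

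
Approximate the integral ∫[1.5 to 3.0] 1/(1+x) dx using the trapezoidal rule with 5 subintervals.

f(x) = 1/(1+x)
a = 1.5, b = 3.0, n = 5
h = (b - a)/n = 0.300000

Trapezoidal rule: (h/2)[f(x₀) + 2f(x₁) + 2f(x₂) + ... + f(xₙ)]

x_0 = 1.5000, f(x_0) = 0.400000, coefficient = 1
x_1 = 1.8000, f(x_1) = 0.357143, coefficient = 2
x_2 = 2.1000, f(x_2) = 0.322581, coefficient = 2
x_3 = 2.4000, f(x_3) = 0.294118, coefficient = 2
x_4 = 2.7000, f(x_4) = 0.270270, coefficient = 2
x_5 = 3.0000, f(x_5) = 0.250000, coefficient = 1

I ≈ (0.300000/2) × 3.138223 = 0.470733
Exact value: 0.470004
Error: 0.000730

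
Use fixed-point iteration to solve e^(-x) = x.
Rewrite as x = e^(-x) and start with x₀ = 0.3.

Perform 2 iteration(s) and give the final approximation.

Equation: e^(-x) = x
Fixed-point form: x = e^(-x)
x₀ = 0.3

x_1 = g(0.300000) = 0.740818
x_2 = g(0.740818) = 0.476724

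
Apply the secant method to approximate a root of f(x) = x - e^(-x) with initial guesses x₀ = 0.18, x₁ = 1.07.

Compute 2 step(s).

f(x) = x - e^(-x)
x₀ = 0.18, x₁ = 1.07

Secant formula: x_{n+1} = x_n - f(x_n)(x_n - x_{n-1})/(f(x_n) - f(x_{n-1}))

Iteration 1:
  f(0.180000) = -0.655270
  f(1.070000) = 0.726991
  x_2 = 1.070000 - 0.726991×(1.070000 - 0.180000)/(0.726991 - (-0.655270))
       = 0.601910
Iteration 2:
  f(1.070000) = 0.726991
  f(0.601910) = 0.054146
  x_3 = 0.601910 - 0.054146×(0.601910 - 1.070000)/(0.054146 - 0.726991)
       = 0.564242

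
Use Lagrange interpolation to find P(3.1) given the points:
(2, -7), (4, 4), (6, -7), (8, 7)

Lagrange interpolation formula:
P(x) = Σ yᵢ × Lᵢ(x)
where Lᵢ(x) = Π_{j≠i} (x - xⱼ)/(xᵢ - xⱼ)

L_0(3.1) = (3.1 - 4)/(2 - 4) × (3.1 - 6)/(2 - 6) × (3.1 - 8)/(2 - 8) = 0.266437
L_1(3.1) = (3.1 - 2)/(4 - 2) × (3.1 - 6)/(4 - 6) × (3.1 - 8)/(4 - 8) = 0.976938
L_2(3.1) = (3.1 - 2)/(6 - 2) × (3.1 - 4)/(6 - 4) × (3.1 - 8)/(6 - 8) = -0.303187
L_3(3.1) = (3.1 - 2)/(8 - 2) × (3.1 - 4)/(8 - 4) × (3.1 - 6)/(8 - 6) = 0.059812

P(3.1) = (-7)×L_0(3.1) + 4×L_1(3.1) + (-7)×L_2(3.1) + 7×L_3(3.1)
P(3.1) = 4.583687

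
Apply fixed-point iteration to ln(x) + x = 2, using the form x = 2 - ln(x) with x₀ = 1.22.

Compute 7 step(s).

Equation: ln(x) + x = 2
Fixed-point form: x = 2 - ln(x)
x₀ = 1.22

x_1 = g(1.220000) = 1.801149
x_2 = g(1.801149) = 1.411575
x_3 = g(1.411575) = 1.655294
x_4 = g(1.655294) = 1.496021
x_5 = g(1.496021) = 1.597191
x_6 = g(1.597191) = 1.531754
x_7 = g(1.531754) = 1.573587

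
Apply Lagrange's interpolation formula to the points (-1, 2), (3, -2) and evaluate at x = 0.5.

Lagrange interpolation formula:
P(x) = Σ yᵢ × Lᵢ(x)
where Lᵢ(x) = Π_{j≠i} (x - xⱼ)/(xᵢ - xⱼ)

L_0(0.5) = (0.5 - 3)/(-1 - 3) = 0.625000
L_1(0.5) = (0.5 - (-1))/(3 - (-1)) = 0.375000

P(0.5) = 2×L_0(0.5) + (-2)×L_1(0.5)
P(0.5) = 0.500000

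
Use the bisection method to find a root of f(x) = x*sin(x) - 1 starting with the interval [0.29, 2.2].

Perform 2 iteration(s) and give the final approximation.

f(x) = x*sin(x) - 1
Initial interval: [0.29, 2.2]

Iteration 1:
  c_1 = (0.290000 + 2.200000)/2 = 1.245000
  f(c_1) = f(1.245000) = 0.179508
  f(a) × f(c) < 0, new interval: [0.290000, 1.245000]
Iteration 2:
  c_2 = (0.290000 + 1.245000)/2 = 0.767500
  f(c_2) = f(0.767500) = -0.467095
  f(a) × f(c) ≥ 0, new interval: [0.767500, 1.245000]

After 2 iteration(s), the approximation is c_2 = 0.767500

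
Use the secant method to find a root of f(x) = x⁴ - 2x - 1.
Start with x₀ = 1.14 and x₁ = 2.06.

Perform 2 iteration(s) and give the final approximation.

f(x) = x⁴ - 2x - 1
x₀ = 1.14, x₁ = 2.06

Secant formula: x_{n+1} = x_n - f(x_n)(x_n - x_{n-1})/(f(x_n) - f(x_{n-1}))

Iteration 1:
  f(1.140000) = -1.591040
  f(2.060000) = 12.888141
  x_2 = 2.060000 - 12.888141×(2.060000 - 1.140000)/(12.888141 - (-1.591040))
       = 1.241094
Iteration 2:
  f(2.060000) = 12.888141
  f(1.241094) = -1.109620
  x_3 = 1.241094 - (-1.109620)×(1.241094 - 2.060000)/(-1.109620 - 12.888141)
       = 1.306010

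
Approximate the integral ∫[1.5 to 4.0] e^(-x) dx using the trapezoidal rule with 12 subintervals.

f(x) = e^(-x)
a = 1.5, b = 4.0, n = 12
h = (b - a)/n = 0.208333

Trapezoidal rule: (h/2)[f(x₀) + 2f(x₁) + 2f(x₂) + ... + f(xₙ)]

x_0 = 1.5000, f(x_0) = 0.223130, coefficient = 1
x_1 = 1.7083, f(x_1) = 0.181167, coefficient = 2
x_2 = 1.9167, f(x_2) = 0.147096, coefficient = 2
x_3 = 2.1250, f(x_3) = 0.119433, coefficient = 2
x_4 = 2.3333, f(x_4) = 0.096972, coefficient = 2
x_5 = 2.5417, f(x_5) = 0.078735, coefficient = 2
x_6 = 2.7500, f(x_6) = 0.063928, coefficient = 2
x_7 = 2.9583, f(x_7) = 0.051905, coefficient = 2
x_8 = 3.1667, f(x_8) = 0.042144, coefficient = 2
x_9 = 3.3750, f(x_9) = 0.034218, coefficient = 2
x_10 = 3.5833, f(x_10) = 0.027783, coefficient = 2
x_11 = 3.7917, f(x_11) = 0.022558, coefficient = 2
x_12 = 4.0000, f(x_12) = 0.018316, coefficient = 1

I ≈ (0.208333/2) × 1.973326 = 0.205555
Exact value: 0.204815
Error: 0.000740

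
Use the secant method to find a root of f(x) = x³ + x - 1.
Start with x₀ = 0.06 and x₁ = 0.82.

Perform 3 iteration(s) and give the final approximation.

f(x) = x³ + x - 1
x₀ = 0.06, x₁ = 0.82

Secant formula: x_{n+1} = x_n - f(x_n)(x_n - x_{n-1})/(f(x_n) - f(x_{n-1}))

Iteration 1:
  f(0.060000) = -0.939784
  f(0.820000) = 0.371368
  x_2 = 0.820000 - 0.371368×(0.820000 - 0.060000)/(0.371368 - (-0.939784))
       = 0.604739
Iteration 2:
  f(0.820000) = 0.371368
  f(0.604739) = -0.174102
  x_3 = 0.604739 - (-0.174102)×(0.604739 - 0.820000)/(-0.174102 - 0.371368)
       = 0.673446
Iteration 3:
  f(0.604739) = -0.174102
  f(0.673446) = -0.021127
  x_4 = 0.673446 - (-0.021127)×(0.673446 - 0.604739)/(-0.021127 - (-0.174102))
       = 0.682935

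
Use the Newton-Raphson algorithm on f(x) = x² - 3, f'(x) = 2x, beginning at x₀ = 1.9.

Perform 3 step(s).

f(x) = x² - 3
f'(x) = 2x
x₀ = 1.9

Newton-Raphson formula: x_{n+1} = x_n - f(x_n)/f'(x_n)

Iteration 1:
  f(1.900000) = 0.610000
  f'(1.900000) = 3.800000
  x_1 = 1.900000 - 0.610000/3.800000 = 1.739474
Iteration 2:
  f(1.739474) = 0.025769
  f'(1.739474) = 3.478947
  x_2 = 1.739474 - 0.025769/3.478947 = 1.732067
Iteration 3:
  f(1.732067) = 0.000055
  f'(1.732067) = 3.464133
  x_3 = 1.732067 - 0.000055/3.464133 = 1.732051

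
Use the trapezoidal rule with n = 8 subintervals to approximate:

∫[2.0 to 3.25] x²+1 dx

f(x) = x²+1
a = 2.0, b = 3.25, n = 8
h = (b - a)/n = 0.156250

Trapezoidal rule: (h/2)[f(x₀) + 2f(x₁) + 2f(x₂) + ... + f(xₙ)]

x_0 = 2.0000, f(x_0) = 5.000000, coefficient = 1
x_1 = 2.1562, f(x_1) = 5.649414, coefficient = 2
x_2 = 2.3125, f(x_2) = 6.347656, coefficient = 2
x_3 = 2.4688, f(x_3) = 7.094727, coefficient = 2
x_4 = 2.6250, f(x_4) = 7.890625, coefficient = 2
x_5 = 2.7812, f(x_5) = 8.735352, coefficient = 2
x_6 = 2.9375, f(x_6) = 9.628906, coefficient = 2
x_7 = 3.0938, f(x_7) = 10.571289, coefficient = 2
x_8 = 3.2500, f(x_8) = 11.562500, coefficient = 1

I ≈ (0.156250/2) × 128.398438 = 10.031128
Exact value: 10.026042
Error: 0.005086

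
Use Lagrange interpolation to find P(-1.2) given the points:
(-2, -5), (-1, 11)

Lagrange interpolation formula:
P(x) = Σ yᵢ × Lᵢ(x)
where Lᵢ(x) = Π_{j≠i} (x - xⱼ)/(xᵢ - xⱼ)

L_0(-1.2) = (-1.2 - (-1))/(-2 - (-1)) = 0.200000
L_1(-1.2) = (-1.2 - (-2))/(-1 - (-2)) = 0.800000

P(-1.2) = (-5)×L_0(-1.2) + 11×L_1(-1.2)
P(-1.2) = 7.800000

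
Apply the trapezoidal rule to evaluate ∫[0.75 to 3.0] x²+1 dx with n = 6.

f(x) = x²+1
a = 0.75, b = 3.0, n = 6
h = (b - a)/n = 0.375000

Trapezoidal rule: (h/2)[f(x₀) + 2f(x₁) + 2f(x₂) + ... + f(xₙ)]

x_0 = 0.7500, f(x_0) = 1.562500, coefficient = 1
x_1 = 1.1250, f(x_1) = 2.265625, coefficient = 2
x_2 = 1.5000, f(x_2) = 3.250000, coefficient = 2
x_3 = 1.8750, f(x_3) = 4.515625, coefficient = 2
x_4 = 2.2500, f(x_4) = 6.062500, coefficient = 2
x_5 = 2.6250, f(x_5) = 7.890625, coefficient = 2
x_6 = 3.0000, f(x_6) = 10.000000, coefficient = 1

I ≈ (0.375000/2) × 59.531250 = 11.162109
Exact value: 11.109375
Error: 0.052734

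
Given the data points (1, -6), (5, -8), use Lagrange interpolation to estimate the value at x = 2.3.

Lagrange interpolation formula:
P(x) = Σ yᵢ × Lᵢ(x)
where Lᵢ(x) = Π_{j≠i} (x - xⱼ)/(xᵢ - xⱼ)

L_0(2.3) = (2.3 - 5)/(1 - 5) = 0.675000
L_1(2.3) = (2.3 - 1)/(5 - 1) = 0.325000

P(2.3) = (-6)×L_0(2.3) + (-8)×L_1(2.3)
P(2.3) = -6.650000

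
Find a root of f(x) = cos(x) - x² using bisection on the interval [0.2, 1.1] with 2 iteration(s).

f(x) = cos(x) - x²
Initial interval: [0.2, 1.1]

Iteration 1:
  c_1 = (0.200000 + 1.100000)/2 = 0.650000
  f(c_1) = f(0.650000) = 0.373584
  f(a) × f(c) ≥ 0, new interval: [0.650000, 1.100000]
Iteration 2:
  c_2 = (0.650000 + 1.100000)/2 = 0.875000
  f(c_2) = f(0.875000) = -0.124628
  f(a) × f(c) < 0, new interval: [0.650000, 0.875000]

After 2 iteration(s), the approximation is c_2 = 0.875000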